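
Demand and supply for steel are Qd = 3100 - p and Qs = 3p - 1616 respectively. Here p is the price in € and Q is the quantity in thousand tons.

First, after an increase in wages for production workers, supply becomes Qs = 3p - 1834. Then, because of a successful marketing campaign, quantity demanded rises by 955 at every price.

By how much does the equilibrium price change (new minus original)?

+293.25

Original equilibrium: 3100 - p = 3p - 1616 gives 4716 = 4p, so p = 1179 and Q = 1921.
The new curves are Qd = 4055 - p (demand) and Qs = 3p - 1834 (supply).
Clearing the new market: 4055 - p = 3p - 1834, so p = 1472.25 and Q = 2582.75.
Δp = 1472.25 − 1179 = +293.25.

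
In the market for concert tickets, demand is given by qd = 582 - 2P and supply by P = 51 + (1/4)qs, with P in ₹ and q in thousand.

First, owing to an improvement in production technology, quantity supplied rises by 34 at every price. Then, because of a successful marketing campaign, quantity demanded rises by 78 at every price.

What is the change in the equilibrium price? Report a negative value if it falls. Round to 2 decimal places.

Initially, 582 - 2P = 4P - 204, so 786 = 6P and P = 131, q = 320.
The shock moves the curves to qd = 660 - 2P and qs = 4P - 170.
New equilibrium: 660 - 2P = 4P - 170 ⇒ 830 = 6P ⇒ P = 415/3 ≈ 138.3333, q = 1150/3 ≈ 383.3333.
ΔP = 138.3333 − 131 = +7.33.

+7.33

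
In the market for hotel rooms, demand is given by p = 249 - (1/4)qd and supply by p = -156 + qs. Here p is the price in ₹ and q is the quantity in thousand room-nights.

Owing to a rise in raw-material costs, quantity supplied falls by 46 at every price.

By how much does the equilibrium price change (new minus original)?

Original equilibrium: 996 - 4p = p + 156 gives 840 = 5p, so p = 168 and q = 324.
The shock moves the curves to qd = 996 - 4p and qs = p + 110.
Setting them equal: 996 - 4p = p + 110 → 886 = 5p, so p = 177.2 and q = 287.2.
Δp = 177.2 − 168 = +9.2.

+9.2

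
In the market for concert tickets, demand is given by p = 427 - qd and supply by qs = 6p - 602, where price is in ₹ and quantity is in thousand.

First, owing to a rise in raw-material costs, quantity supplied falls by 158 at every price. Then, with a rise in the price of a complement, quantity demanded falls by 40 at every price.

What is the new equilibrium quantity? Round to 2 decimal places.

223.14

Original equilibrium: 427 - p = 6p - 602 gives 1029 = 7p, so p = 147 and q = 280.
The new curves are qd = 387 - p (demand) and qs = 6p - 760 (supply).
Clearing the new market: 387 - p = 6p - 760, so p = 1147/7 ≈ 163.8571 and q = 1562/7 ≈ 223.1429.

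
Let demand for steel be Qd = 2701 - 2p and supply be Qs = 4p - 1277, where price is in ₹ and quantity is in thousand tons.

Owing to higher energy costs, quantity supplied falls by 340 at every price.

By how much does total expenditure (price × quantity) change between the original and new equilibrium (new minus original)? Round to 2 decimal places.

-3645.56

Original equilibrium: 2701 - 2p = 4p - 1277 gives 3978 = 6p, so p = 663 and Q = 1375.
After the shift, demand is Qd = 2701 - 2p and supply is Qs = 4p - 1617.
New equilibrium: 2701 - 2p = 4p - 1617 ⇒ 4318 = 6p ⇒ p = 2159/3 ≈ 719.6667, Q = 3785/3 ≈ 1261.6667.
Expenditure moves from 663×1375 = 911625 to 719.6667×1261.6667 = 907979.4444; change = -3645.56.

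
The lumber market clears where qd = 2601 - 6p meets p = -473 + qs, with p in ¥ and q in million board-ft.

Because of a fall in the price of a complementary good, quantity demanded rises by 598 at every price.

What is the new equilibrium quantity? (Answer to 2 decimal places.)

Initially, 2601 - 6p = p + 473, so 2128 = 7p and p = 304, q = 777.
The new curves are qd = 3199 - 6p (demand) and qs = p + 473 (supply).
Equate the new curves: 3199 - 6p = p + 473, giving 2726 = 7p, p = 2726/7 ≈ 389.4286, q = 6037/7 ≈ 862.4286.

862.43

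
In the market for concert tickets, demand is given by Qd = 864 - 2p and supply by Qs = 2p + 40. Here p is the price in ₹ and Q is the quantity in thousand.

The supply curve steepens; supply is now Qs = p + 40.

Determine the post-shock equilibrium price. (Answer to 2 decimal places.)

Solve the original market: 864 - 2p = 2p + 40, hence p = 206 and Q = 452.
The new curves are Qd = 864 - 2p (demand) and Qs = p + 40 (supply).
Setting them equal: 864 - 2p = p + 40 → 824 = 3p, so p = 824/3 ≈ 274.6667 and Q = 944/3 ≈ 314.6667.

274.67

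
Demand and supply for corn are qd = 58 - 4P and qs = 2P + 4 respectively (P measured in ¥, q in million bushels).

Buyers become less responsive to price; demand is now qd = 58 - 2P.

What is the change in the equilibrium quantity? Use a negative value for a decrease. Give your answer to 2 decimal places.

+9.00

Before the shock: 58 - 4P = 2P + 4 ⇒ 54 = 6P ⇒ P = 9, q = 22.
With the change applied: demand qd = 58 - 2P, supply qs = 2P + 4.
New equilibrium: 58 - 2P = 2P + 4 ⇒ 54 = 4P ⇒ P = 13.5, q = 31.
Δq = 31 − 22 = +9.00.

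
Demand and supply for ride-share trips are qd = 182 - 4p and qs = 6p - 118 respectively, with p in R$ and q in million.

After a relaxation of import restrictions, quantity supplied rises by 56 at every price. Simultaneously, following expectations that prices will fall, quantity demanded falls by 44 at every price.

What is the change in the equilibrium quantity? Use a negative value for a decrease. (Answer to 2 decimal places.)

Original equilibrium: 182 - 4p = 6p - 118 gives 300 = 10p, so p = 30 and q = 62.
With the change applied: demand qd = 138 - 4p, supply qs = 6p - 62.
Setting them equal: 138 - 4p = 6p - 62 → 200 = 10p, so p = 20 and q = 58.
Δq = 58 − 62 = -4.00.

-4.00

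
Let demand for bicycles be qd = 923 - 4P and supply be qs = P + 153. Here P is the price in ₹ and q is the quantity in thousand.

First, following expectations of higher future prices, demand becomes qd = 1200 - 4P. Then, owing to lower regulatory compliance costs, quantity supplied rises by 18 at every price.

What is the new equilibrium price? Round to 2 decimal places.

Before the shock: 923 - 4P = P + 153 ⇒ 770 = 5P ⇒ P = 154, q = 307.
With the change applied: demand qd = 1200 - 4P, supply qs = P + 171.
Clearing the new market: 1200 - 4P = P + 171, so P = 205.8 and q = 376.8.

205.80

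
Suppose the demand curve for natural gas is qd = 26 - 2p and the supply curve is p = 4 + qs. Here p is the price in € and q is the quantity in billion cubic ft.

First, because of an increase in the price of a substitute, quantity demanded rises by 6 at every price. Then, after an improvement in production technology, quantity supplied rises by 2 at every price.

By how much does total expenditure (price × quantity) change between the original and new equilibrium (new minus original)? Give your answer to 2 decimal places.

Initially, 26 - 2p = p - 4, so 30 = 3p and p = 10, q = 6.
After the shift, demand is qd = 32 - 2p and supply is qs = p - 2.
Setting them equal: 32 - 2p = p - 2 → 34 = 3p, so p = 34/3 ≈ 11.3333 and q = 28/3 ≈ 9.3333.
Expenditure moves from 10×6 = 60 to 11.3333×9.3333 = 105.7778; change = +45.78.

+45.78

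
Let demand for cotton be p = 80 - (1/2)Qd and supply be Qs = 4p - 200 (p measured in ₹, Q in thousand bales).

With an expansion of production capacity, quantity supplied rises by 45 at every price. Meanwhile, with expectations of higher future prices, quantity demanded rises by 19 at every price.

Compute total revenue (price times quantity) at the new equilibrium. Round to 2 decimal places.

Before the shock: 160 - 2p = 4p - 200 ⇒ 360 = 6p ⇒ p = 60, Q = 40.
With the change applied: demand Qd = 179 - 2p, supply Qs = 4p - 155.
Equate the new curves: 179 - 2p = 4p - 155, giving 334 = 6p, p = 167/3 ≈ 55.6667, Q = 203/3 ≈ 67.6667.
New expenditure = 55.6667 × 67.6667 = 3766.78.

3766.78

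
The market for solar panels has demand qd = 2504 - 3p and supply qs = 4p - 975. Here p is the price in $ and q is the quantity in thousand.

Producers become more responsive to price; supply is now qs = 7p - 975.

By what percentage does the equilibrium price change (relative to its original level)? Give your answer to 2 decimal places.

Solve the original market: 2504 - 3p = 4p - 975, hence p = 497 and q = 1013.
The shock moves the curves to qd = 2504 - 3p and qs = 7p - 975.
Equate the new curves: 2504 - 3p = 7p - 975, giving 3479 = 10p, p = 347.9, q = 1460.3.
%Δp = (347.9 − 497) / 497 × 100 = -30.00%.

-30.00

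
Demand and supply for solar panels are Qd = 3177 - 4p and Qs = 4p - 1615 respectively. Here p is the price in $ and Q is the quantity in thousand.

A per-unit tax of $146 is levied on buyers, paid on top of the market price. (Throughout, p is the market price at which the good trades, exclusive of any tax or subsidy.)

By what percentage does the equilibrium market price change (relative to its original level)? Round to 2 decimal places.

-12.19

Original equilibrium: 3177 - 4p = 4p - 1615 gives 4792 = 8p, so p = 599 and Q = 781.
Since buyers pay the price plus the tax, the effective demand curve becomes Qd = 2593 - 4p.
Clearing the new market: 2593 - 4p = 4p - 1615, so p = 526 and Q = 489.
%Δp = (526 − 599) / 599 × 100 = -12.19%.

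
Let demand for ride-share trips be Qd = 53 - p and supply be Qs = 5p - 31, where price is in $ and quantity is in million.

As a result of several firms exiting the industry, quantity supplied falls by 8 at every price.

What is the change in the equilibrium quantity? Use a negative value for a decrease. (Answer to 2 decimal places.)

-1.33

Solve the original market: 53 - p = 5p - 31, hence p = 14 and Q = 39.
The new curves are Qd = 53 - p (demand) and Qs = 5p - 39 (supply).
Equate the new curves: 53 - p = 5p - 39, giving 92 = 6p, p = 46/3 ≈ 15.3333, Q = 113/3 ≈ 37.6667.
ΔQ = 37.6667 − 39 = -1.33.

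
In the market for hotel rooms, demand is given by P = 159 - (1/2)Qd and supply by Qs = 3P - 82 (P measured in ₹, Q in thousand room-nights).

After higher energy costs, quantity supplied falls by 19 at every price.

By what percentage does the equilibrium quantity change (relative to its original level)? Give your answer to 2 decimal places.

-4.81

Initially, 318 - 2P = 3P - 82, so 400 = 5P and P = 80, Q = 158.
The new curves are Qd = 318 - 2P (demand) and Qs = 3P - 101 (supply).
Clearing the new market: 318 - 2P = 3P - 101, so P = 83.8 and Q = 150.4.
%ΔQ = (150.4 − 158) / 158 × 100 = -4.81%.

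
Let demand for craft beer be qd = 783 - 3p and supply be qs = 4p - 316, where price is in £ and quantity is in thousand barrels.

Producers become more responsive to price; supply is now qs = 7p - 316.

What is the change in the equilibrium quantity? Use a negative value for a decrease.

+141.3

Initially, 783 - 3p = 4p - 316, so 1099 = 7p and p = 157, q = 312.
The shock moves the curves to qd = 783 - 3p and qs = 7p - 316.
Setting them equal: 783 - 3p = 7p - 316 → 1099 = 10p, so p = 109.9 and q = 453.3.
Δq = 453.3 − 312 = +141.3.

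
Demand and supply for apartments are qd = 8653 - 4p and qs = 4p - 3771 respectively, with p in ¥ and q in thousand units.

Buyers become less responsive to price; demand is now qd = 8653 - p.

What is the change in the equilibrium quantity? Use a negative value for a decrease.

Solve the original market: 8653 - 4p = 4p - 3771, hence p = 1553 and q = 2441.
With the change applied: demand qd = 8653 - p, supply qs = 4p - 3771.
Clearing the new market: 8653 - p = 4p - 3771, so p = 2484.8 and q = 6168.2.
Δq = 6168.2 − 2441 = +3727.2.

+3727.2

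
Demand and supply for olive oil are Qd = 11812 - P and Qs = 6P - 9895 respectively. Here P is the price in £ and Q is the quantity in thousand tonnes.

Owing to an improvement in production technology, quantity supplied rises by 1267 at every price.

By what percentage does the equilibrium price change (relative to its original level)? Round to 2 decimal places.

-5.84

Solve the original market: 11812 - P = 6P - 9895, hence P = 3101 and Q = 8711.
The new curves are Qd = 11812 - P (demand) and Qs = 6P - 8628 (supply).
Setting them equal: 11812 - P = 6P - 8628 → 20440 = 7P, so P = 2920 and Q = 8892.
%ΔP = (2920 − 3101) / 3101 × 100 = -5.84%.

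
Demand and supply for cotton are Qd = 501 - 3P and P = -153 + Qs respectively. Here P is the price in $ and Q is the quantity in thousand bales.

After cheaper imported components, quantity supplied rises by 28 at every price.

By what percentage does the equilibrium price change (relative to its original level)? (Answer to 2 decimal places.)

-8.05

Solve the original market: 501 - 3P = P + 153, hence P = 87 and Q = 240.
The new curves are Qd = 501 - 3P (demand) and Qs = P + 181 (supply).
Clearing the new market: 501 - 3P = P + 181, so P = 80 and Q = 261.
%ΔP = (80 − 87) / 87 × 100 = -8.05%.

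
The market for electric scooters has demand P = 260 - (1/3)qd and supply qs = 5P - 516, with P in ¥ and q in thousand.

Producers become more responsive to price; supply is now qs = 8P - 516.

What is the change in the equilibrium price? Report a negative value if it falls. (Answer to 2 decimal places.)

Solve the original market: 780 - 3P = 5P - 516, hence P = 162 and q = 294.
After the shift, demand is qd = 780 - 3P and supply is qs = 8P - 516.
Equate the new curves: 780 - 3P = 8P - 516, giving 1296 = 11P, P = 1296/11 ≈ 117.8182, q = 4692/11 ≈ 426.5455.
ΔP = 117.8182 − 162 = -44.18.

-44.18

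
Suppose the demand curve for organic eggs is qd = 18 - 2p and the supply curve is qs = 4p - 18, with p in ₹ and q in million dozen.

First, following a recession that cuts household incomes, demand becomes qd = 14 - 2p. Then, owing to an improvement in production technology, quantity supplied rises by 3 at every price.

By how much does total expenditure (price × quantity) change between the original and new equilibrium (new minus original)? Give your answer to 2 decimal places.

Initially, 18 - 2p = 4p - 18, so 36 = 6p and p = 6, q = 6.
After the shift, demand is qd = 14 - 2p and supply is qs = 4p - 15.
Clearing the new market: 14 - 2p = 4p - 15, so p = 29/6 ≈ 4.8333 and q = 13/3 ≈ 4.3333.
Expenditure moves from 6×6 = 36 to 4.8333×4.3333 = 20.9444; change = -15.06.

-15.06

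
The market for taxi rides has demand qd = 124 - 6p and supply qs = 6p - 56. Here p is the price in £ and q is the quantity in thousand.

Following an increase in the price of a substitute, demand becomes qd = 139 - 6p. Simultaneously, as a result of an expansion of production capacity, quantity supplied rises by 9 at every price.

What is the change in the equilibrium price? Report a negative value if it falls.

+0.5

Solve the original market: 124 - 6p = 6p - 56, hence p = 15 and q = 34.
The new curves are qd = 139 - 6p (demand) and qs = 6p - 47 (supply).
Clearing the new market: 139 - 6p = 6p - 47, so p = 15.5 and q = 46.
Δp = 15.5 − 15 = +0.5.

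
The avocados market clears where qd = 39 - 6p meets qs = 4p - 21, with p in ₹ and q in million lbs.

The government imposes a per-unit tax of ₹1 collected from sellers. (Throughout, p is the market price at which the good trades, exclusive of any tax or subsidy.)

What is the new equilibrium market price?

Before the shock: 39 - 6p = 4p - 21 ⇒ 60 = 10p ⇒ p = 6, q = 3.
Since sellers keep the price net of the tax, the effective supply curve becomes qs = 4p - 25.
New equilibrium: 39 - 6p = 4p - 25 ⇒ 64 = 10p ⇒ p = 6.4, q = 0.6.

6.4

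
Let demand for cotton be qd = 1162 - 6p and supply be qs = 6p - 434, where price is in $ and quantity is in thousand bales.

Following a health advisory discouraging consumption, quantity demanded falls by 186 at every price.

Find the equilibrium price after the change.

117.5

Initially, 1162 - 6p = 6p - 434, so 1596 = 12p and p = 133, q = 364.
The shock moves the curves to qd = 976 - 6p and qs = 6p - 434.
Equate the new curves: 976 - 6p = 6p - 434, giving 1410 = 12p, p = 117.5, q = 271.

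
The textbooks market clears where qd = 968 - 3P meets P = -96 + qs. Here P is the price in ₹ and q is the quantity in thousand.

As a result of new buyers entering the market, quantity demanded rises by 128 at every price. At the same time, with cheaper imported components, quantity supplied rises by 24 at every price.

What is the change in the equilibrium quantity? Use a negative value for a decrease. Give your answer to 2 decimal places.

Original equilibrium: 968 - 3P = P + 96 gives 872 = 4P, so P = 218 and q = 314.
With the change applied: demand qd = 1096 - 3P, supply qs = P + 120.
Equate the new curves: 1096 - 3P = P + 120, giving 976 = 4P, P = 244, q = 364.
Δq = 364 − 314 = +50.00.

+50.00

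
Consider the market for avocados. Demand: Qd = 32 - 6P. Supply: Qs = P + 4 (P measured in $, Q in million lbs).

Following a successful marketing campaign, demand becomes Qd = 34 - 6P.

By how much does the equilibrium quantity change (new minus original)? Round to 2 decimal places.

Solve the original market: 32 - 6P = P + 4, hence P = 4 and Q = 8.
After the shift, demand is Qd = 34 - 6P and supply is Qs = P + 4.
Clearing the new market: 34 - 6P = P + 4, so P = 30/7 ≈ 4.2857 and Q = 58/7 ≈ 8.2857.
ΔQ = 8.2857 − 8 = +0.29.

+0.29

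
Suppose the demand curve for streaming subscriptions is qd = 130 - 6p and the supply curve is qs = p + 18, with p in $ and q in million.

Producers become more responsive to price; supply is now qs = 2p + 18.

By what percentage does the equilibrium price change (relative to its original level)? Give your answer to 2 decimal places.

Before the shock: 130 - 6p = p + 18 ⇒ 112 = 7p ⇒ p = 16, q = 34.
With the change applied: demand qd = 130 - 6p, supply qs = 2p + 18.
Clearing the new market: 130 - 6p = 2p + 18, so p = 14 and q = 46.
%Δp = (14 − 16) / 16 × 100 = -12.50%.

-12.50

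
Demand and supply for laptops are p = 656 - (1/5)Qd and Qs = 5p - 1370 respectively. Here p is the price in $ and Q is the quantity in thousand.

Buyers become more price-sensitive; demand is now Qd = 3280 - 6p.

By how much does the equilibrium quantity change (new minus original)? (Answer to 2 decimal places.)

Original equilibrium: 3280 - 5p = 5p - 1370 gives 4650 = 10p, so p = 465 and Q = 955.
After the shift, demand is Qd = 3280 - 6p and supply is Qs = 5p - 1370.
New equilibrium: 3280 - 6p = 5p - 1370 ⇒ 4650 = 11p ⇒ p = 4650/11 ≈ 422.7273, Q = 8180/11 ≈ 743.6364.
ΔQ = 743.6364 − 955 = -211.36.

-211.36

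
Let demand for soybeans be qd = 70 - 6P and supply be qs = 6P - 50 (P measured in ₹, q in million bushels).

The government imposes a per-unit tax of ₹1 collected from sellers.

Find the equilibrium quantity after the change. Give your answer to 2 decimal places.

Solve the original market: 70 - 6P = 6P - 50, hence P = 10 and q = 10.
Since sellers keep the price net of the tax, the effective supply curve becomes qs = 6P - 56.
Equate the new curves: 70 - 6P = 6P - 56, giving 126 = 12P, P = 10.5, q = 7.

7.00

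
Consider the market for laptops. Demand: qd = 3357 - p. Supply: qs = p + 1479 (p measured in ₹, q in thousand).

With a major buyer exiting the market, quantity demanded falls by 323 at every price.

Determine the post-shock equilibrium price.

Initially, 3357 - p = p + 1479, so 1878 = 2p and p = 939, q = 2418.
The new curves are qd = 3034 - p (demand) and qs = p + 1479 (supply).
Clearing the new market: 3034 - p = p + 1479, so p = 777.5 and q = 2256.5.

777.5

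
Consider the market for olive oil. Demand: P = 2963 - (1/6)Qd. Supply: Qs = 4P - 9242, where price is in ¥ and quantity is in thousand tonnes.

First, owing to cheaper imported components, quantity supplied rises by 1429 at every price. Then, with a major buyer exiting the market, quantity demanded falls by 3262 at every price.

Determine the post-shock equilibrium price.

Before the shock: 17778 - 6P = 4P - 9242 ⇒ 27020 = 10P ⇒ P = 2702, Q = 1566.
After the shift, demand is Qd = 14516 - 6P and supply is Qs = 4P - 7813.
Equate the new curves: 14516 - 6P = 4P - 7813, giving 22329 = 10P, P = 2232.9, Q = 1118.6.

2232.9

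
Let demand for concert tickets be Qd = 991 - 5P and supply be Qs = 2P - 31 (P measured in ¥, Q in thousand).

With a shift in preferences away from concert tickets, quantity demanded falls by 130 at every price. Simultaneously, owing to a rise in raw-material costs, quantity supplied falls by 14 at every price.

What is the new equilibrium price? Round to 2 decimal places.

Initially, 991 - 5P = 2P - 31, so 1022 = 7P and P = 146, Q = 261.
The new curves are Qd = 861 - 5P (demand) and Qs = 2P - 45 (supply).
New equilibrium: 861 - 5P = 2P - 45 ⇒ 906 = 7P ⇒ P = 906/7 ≈ 129.4286, Q = 1497/7 ≈ 213.8571.

129.43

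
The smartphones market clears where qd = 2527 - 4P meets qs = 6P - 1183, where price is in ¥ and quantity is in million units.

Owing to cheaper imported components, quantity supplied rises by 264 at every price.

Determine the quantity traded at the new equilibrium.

1148.6

Before the shock: 2527 - 4P = 6P - 1183 ⇒ 3710 = 10P ⇒ P = 371, q = 1043.
With the change applied: demand qd = 2527 - 4P, supply qs = 6P - 919.
Clearing the new market: 2527 - 4P = 6P - 919, so P = 344.6 and q = 1148.6.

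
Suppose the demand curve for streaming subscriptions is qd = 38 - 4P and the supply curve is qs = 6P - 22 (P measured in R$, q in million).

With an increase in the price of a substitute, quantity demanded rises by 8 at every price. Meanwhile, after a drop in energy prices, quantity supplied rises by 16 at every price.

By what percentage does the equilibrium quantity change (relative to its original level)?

Solve the original market: 38 - 4P = 6P - 22, hence P = 6 and q = 14.
The shock moves the curves to qd = 46 - 4P and qs = 6P - 6.
Equate the new curves: 46 - 4P = 6P - 6, giving 52 = 10P, P = 5.2, q = 25.2.
%Δq = (25.2 − 14) / 14 × 100 = +80%.

+80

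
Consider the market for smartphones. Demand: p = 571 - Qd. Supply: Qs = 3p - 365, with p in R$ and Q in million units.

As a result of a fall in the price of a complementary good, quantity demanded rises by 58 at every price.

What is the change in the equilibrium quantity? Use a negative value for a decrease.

+43.5

Solve the original market: 571 - p = 3p - 365, hence p = 234 and Q = 337.
The new curves are Qd = 629 - p (demand) and Qs = 3p - 365 (supply).
Clearing the new market: 629 - p = 3p - 365, so p = 248.5 and Q = 380.5.
ΔQ = 380.5 − 337 = +43.5.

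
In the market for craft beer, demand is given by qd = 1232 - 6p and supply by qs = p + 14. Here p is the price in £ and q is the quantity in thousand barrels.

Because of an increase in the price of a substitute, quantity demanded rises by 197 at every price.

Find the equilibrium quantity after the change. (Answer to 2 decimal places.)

216.14

Solve the original market: 1232 - 6p = p + 14, hence p = 174 and q = 188.
After the shift, demand is qd = 1429 - 6p and supply is qs = p + 14.
Setting them equal: 1429 - 6p = p + 14 → 1415 = 7p, so p = 1415/7 ≈ 202.1429 and q = 1513/7 ≈ 216.1429.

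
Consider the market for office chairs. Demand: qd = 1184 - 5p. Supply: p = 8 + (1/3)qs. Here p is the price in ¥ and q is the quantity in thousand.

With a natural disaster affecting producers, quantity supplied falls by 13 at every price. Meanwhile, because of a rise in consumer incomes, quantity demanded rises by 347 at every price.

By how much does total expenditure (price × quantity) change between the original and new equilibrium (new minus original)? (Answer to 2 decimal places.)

+43217.00

Initially, 1184 - 5p = 3p - 24, so 1208 = 8p and p = 151, q = 429.
With the change applied: demand qd = 1531 - 5p, supply qs = 3p - 37.
New equilibrium: 1531 - 5p = 3p - 37 ⇒ 1568 = 8p ⇒ p = 196, q = 551.
Expenditure moves from 151×429 = 64779 to 196×551 = 107996; change = +43217.00.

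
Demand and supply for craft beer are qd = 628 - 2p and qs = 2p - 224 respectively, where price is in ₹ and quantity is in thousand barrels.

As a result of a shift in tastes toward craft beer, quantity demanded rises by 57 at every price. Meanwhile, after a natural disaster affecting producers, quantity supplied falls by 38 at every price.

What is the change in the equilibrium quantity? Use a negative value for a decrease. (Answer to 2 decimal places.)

+9.50

Original equilibrium: 628 - 2p = 2p - 224 gives 852 = 4p, so p = 213 and q = 202.
The new curves are qd = 685 - 2p (demand) and qs = 2p - 262 (supply).
Equate the new curves: 685 - 2p = 2p - 262, giving 947 = 4p, p = 236.75, q = 211.5.
Δq = 211.5 − 202 = +9.50.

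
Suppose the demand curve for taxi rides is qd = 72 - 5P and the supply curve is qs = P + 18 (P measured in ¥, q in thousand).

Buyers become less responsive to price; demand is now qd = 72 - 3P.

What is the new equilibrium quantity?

Original equilibrium: 72 - 5P = P + 18 gives 54 = 6P, so P = 9 and q = 27.
The new curves are qd = 72 - 3P (demand) and qs = P + 18 (supply).
Clearing the new market: 72 - 3P = P + 18, so P = 13.5 and q = 31.5.

31.5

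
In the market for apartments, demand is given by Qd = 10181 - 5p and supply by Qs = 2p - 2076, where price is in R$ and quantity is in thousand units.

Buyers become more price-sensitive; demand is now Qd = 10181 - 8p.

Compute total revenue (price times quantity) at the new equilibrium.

Original equilibrium: 10181 - 5p = 2p - 2076 gives 12257 = 7p, so p = 1751 and Q = 1426.
The new curves are Qd = 10181 - 8p (demand) and Qs = 2p - 2076 (supply).
Equate the new curves: 10181 - 8p = 2p - 2076, giving 12257 = 10p, p = 1225.7, Q = 375.4.
New expenditure = 1225.7 × 375.4 = 460127.78.

460127.78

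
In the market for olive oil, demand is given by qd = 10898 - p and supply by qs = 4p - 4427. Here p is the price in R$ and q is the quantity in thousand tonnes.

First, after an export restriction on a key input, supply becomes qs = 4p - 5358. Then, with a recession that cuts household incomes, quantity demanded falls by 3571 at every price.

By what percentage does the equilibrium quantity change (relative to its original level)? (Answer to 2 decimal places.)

Solve the original market: 10898 - p = 4p - 4427, hence p = 3065 and q = 7833.
The shock moves the curves to qd = 7327 - p and qs = 4p - 5358.
New equilibrium: 7327 - p = 4p - 5358 ⇒ 12685 = 5p ⇒ p = 2537, q = 4790.
%Δq = (4790 − 7833) / 7833 × 100 = -38.85%.

-38.85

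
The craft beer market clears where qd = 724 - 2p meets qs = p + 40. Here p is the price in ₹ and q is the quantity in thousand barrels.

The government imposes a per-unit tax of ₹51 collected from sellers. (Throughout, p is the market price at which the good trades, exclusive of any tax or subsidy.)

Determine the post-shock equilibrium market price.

Original equilibrium: 724 - 2p = p + 40 gives 684 = 3p, so p = 228 and q = 268.
Since sellers keep the price net of the tax, the effective supply curve becomes qs = p - 11.
Equate the new curves: 724 - 2p = p - 11, giving 735 = 3p, p = 245, q = 234.

245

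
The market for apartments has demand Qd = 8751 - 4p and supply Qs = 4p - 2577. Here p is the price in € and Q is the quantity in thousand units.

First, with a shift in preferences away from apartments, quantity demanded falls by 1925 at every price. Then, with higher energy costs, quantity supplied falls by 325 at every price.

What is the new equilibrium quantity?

1962

Before the shock: 8751 - 4p = 4p - 2577 ⇒ 11328 = 8p ⇒ p = 1416, Q = 3087.
The new curves are Qd = 6826 - 4p (demand) and Qs = 4p - 2902 (supply).
Clearing the new market: 6826 - 4p = 4p - 2902, so p = 1216 and Q = 1962.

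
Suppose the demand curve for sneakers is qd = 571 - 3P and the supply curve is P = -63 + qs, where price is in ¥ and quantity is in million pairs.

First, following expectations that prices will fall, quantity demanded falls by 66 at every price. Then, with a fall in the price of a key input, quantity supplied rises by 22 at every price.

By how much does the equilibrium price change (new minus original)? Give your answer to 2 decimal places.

-22.00

Initially, 571 - 3P = P + 63, so 508 = 4P and P = 127, q = 190.
After the shift, demand is qd = 505 - 3P and supply is qs = P + 85.
Clearing the new market: 505 - 3P = P + 85, so P = 105 and q = 190.
ΔP = 105 − 127 = -22.00.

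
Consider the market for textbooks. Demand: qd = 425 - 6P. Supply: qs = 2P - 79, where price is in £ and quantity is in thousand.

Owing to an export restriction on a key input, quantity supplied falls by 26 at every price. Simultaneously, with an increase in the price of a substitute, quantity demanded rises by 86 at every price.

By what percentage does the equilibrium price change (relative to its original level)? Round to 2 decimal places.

+22.22

Before the shock: 425 - 6P = 2P - 79 ⇒ 504 = 8P ⇒ P = 63, q = 47.
After the shift, demand is qd = 511 - 6P and supply is qs = 2P - 105.
New equilibrium: 511 - 6P = 2P - 105 ⇒ 616 = 8P ⇒ P = 77, q = 49.
%ΔP = (77 − 63) / 63 × 100 = +22.22%.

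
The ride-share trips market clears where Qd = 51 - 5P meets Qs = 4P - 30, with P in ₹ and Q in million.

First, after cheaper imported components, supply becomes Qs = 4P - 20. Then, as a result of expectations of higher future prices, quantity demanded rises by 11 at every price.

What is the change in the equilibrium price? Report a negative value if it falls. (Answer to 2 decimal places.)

Original equilibrium: 51 - 5P = 4P - 30 gives 81 = 9P, so P = 9 and Q = 6.
With the change applied: demand Qd = 62 - 5P, supply Qs = 4P - 20.
Equate the new curves: 62 - 5P = 4P - 20, giving 82 = 9P, P = 82/9 ≈ 9.1111, Q = 148/9 ≈ 16.4444.
ΔP = 9.1111 − 9 = +0.11.

+0.11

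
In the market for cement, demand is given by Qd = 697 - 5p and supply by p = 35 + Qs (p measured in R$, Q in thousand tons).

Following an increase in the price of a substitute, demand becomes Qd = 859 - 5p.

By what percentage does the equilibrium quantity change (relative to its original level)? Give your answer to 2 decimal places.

+31.03

Before the shock: 697 - 5p = p - 35 ⇒ 732 = 6p ⇒ p = 122, Q = 87.
After the shift, demand is Qd = 859 - 5p and supply is Qs = p - 35.
Equate the new curves: 859 - 5p = p - 35, giving 894 = 6p, p = 149, Q = 114.
%ΔQ = (114 − 87) / 87 × 100 = +31.03%.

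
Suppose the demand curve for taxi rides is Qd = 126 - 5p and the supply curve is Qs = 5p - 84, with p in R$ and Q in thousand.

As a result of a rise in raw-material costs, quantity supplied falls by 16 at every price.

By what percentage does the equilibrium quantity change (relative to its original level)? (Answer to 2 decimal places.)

-38.10

Original equilibrium: 126 - 5p = 5p - 84 gives 210 = 10p, so p = 21 and Q = 21.
The shock moves the curves to Qd = 126 - 5p and Qs = 5p - 100.
Clearing the new market: 126 - 5p = 5p - 100, so p = 22.6 and Q = 13.
%ΔQ = (13 − 21) / 21 × 100 = -38.10%.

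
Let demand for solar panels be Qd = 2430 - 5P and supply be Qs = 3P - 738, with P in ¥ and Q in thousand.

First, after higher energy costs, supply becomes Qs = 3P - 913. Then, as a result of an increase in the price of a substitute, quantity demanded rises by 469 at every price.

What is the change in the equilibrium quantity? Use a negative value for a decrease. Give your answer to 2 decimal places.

Original equilibrium: 2430 - 5P = 3P - 738 gives 3168 = 8P, so P = 396 and Q = 450.
After the shift, demand is Qd = 2899 - 5P and supply is Qs = 3P - 913.
Setting them equal: 2899 - 5P = 3P - 913 → 3812 = 8P, so P = 476.5 and Q = 516.5.
ΔQ = 516.5 − 450 = +66.50.

+66.50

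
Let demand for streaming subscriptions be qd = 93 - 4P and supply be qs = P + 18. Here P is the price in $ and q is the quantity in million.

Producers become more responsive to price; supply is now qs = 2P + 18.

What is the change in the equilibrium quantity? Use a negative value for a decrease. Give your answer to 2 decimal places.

+10.00

Solve the original market: 93 - 4P = P + 18, hence P = 15 and q = 33.
With the change applied: demand qd = 93 - 4P, supply qs = 2P + 18.
New equilibrium: 93 - 4P = 2P + 18 ⇒ 75 = 6P ⇒ P = 12.5, q = 43.
Δq = 43 − 33 = +10.00.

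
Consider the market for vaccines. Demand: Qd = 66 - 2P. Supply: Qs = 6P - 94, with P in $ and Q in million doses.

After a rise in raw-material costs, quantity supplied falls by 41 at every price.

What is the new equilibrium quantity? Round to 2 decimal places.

Before the shock: 66 - 2P = 6P - 94 ⇒ 160 = 8P ⇒ P = 20, Q = 26.
After the shift, demand is Qd = 66 - 2P and supply is Qs = 6P - 135.
Setting them equal: 66 - 2P = 6P - 135 → 201 = 8P, so P = 25.125 and Q = 15.75.

15.75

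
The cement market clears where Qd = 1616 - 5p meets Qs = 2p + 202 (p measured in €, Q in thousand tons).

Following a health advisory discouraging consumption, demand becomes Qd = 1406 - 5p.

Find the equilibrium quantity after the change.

546

Initially, 1616 - 5p = 2p + 202, so 1414 = 7p and p = 202, Q = 606.
The shock moves the curves to Qd = 1406 - 5p and Qs = 2p + 202.
Equate the new curves: 1406 - 5p = 2p + 202, giving 1204 = 7p, p = 172, Q = 546.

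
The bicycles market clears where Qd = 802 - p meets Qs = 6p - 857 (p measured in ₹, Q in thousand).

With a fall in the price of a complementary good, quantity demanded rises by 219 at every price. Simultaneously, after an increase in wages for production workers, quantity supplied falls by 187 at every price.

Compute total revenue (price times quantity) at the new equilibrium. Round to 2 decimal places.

214170.00

Before the shock: 802 - p = 6p - 857 ⇒ 1659 = 7p ⇒ p = 237, Q = 565.
With the change applied: demand Qd = 1021 - p, supply Qs = 6p - 1044.
Setting them equal: 1021 - p = 6p - 1044 → 2065 = 7p, so p = 295 and Q = 726.
New expenditure = 295 × 726 = 214170.00.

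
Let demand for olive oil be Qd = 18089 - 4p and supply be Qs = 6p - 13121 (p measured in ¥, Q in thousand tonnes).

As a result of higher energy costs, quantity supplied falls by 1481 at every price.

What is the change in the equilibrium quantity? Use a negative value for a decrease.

Original equilibrium: 18089 - 4p = 6p - 13121 gives 31210 = 10p, so p = 3121 and Q = 5605.
With the change applied: demand Qd = 18089 - 4p, supply Qs = 6p - 14602.
Equate the new curves: 18089 - 4p = 6p - 14602, giving 32691 = 10p, p = 3269.1, Q = 5012.6.
ΔQ = 5012.6 − 5605 = -592.4.

-592.4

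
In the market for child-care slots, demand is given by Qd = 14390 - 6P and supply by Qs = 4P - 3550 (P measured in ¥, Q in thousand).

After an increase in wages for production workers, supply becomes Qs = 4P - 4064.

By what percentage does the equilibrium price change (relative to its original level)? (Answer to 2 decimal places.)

+2.87

Before the shock: 14390 - 6P = 4P - 3550 ⇒ 17940 = 10P ⇒ P = 1794, Q = 3626.
After the shift, demand is Qd = 14390 - 6P and supply is Qs = 4P - 4064.
Setting them equal: 14390 - 6P = 4P - 4064 → 18454 = 10P, so P = 1845.4 and Q = 3317.6.
%ΔP = (1845.4 − 1794) / 1794 × 100 = +2.87%.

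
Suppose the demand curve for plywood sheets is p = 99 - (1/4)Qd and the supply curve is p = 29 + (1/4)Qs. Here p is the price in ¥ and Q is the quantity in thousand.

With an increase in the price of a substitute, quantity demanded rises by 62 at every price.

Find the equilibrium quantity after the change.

171

Initially, 396 - 4p = 4p - 116, so 512 = 8p and p = 64, Q = 140.
With the change applied: demand Qd = 458 - 4p, supply Qs = 4p - 116.
Setting them equal: 458 - 4p = 4p - 116 → 574 = 8p, so p = 71.75 and Q = 171.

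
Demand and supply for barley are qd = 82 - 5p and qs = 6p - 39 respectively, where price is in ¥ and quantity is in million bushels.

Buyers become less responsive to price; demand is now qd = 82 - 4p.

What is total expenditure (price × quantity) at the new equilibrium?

Before the shock: 82 - 5p = 6p - 39 ⇒ 121 = 11p ⇒ p = 11, q = 27.
The shock moves the curves to qd = 82 - 4p and qs = 6p - 39.
Equate the new curves: 82 - 4p = 6p - 39, giving 121 = 10p, p = 12.1, q = 33.6.
New expenditure = 12.1 × 33.6 = 406.56.

406.56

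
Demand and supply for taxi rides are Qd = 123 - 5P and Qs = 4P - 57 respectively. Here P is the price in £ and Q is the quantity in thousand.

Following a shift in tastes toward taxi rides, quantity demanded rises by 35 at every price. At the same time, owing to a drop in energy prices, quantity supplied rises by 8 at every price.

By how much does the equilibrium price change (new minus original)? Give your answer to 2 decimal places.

Solve the original market: 123 - 5P = 4P - 57, hence P = 20 and Q = 23.
The shock moves the curves to Qd = 158 - 5P and Qs = 4P - 49.
New equilibrium: 158 - 5P = 4P - 49 ⇒ 207 = 9P ⇒ P = 23, Q = 43.
ΔP = 23 − 20 = +3.00.

+3.00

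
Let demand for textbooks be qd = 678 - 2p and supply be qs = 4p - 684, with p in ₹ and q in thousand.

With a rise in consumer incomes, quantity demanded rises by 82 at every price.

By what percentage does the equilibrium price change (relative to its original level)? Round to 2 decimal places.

+6.02

Original equilibrium: 678 - 2p = 4p - 684 gives 1362 = 6p, so p = 227 and q = 224.
The new curves are qd = 760 - 2p (demand) and qs = 4p - 684 (supply).
Setting them equal: 760 - 2p = 4p - 684 → 1444 = 6p, so p = 722/3 ≈ 240.6667 and q = 836/3 ≈ 278.6667.
%Δp = (240.6667 − 227) / 227 × 100 = +6.02%.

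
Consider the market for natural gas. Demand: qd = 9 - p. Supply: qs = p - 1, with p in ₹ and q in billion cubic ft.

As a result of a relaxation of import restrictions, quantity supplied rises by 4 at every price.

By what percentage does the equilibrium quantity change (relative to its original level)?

Solve the original market: 9 - p = p - 1, hence p = 5 and q = 4.
The shock moves the curves to qd = 9 - p and qs = p + 3.
Setting them equal: 9 - p = p + 3 → 6 = 2p, so p = 3 and q = 6.
%Δq = (6 − 4) / 4 × 100 = +50%.

+50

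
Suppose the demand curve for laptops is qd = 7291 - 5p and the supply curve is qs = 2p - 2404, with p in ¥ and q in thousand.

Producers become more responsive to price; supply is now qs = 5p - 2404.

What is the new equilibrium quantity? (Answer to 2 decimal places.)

2443.50

Before the shock: 7291 - 5p = 2p - 2404 ⇒ 9695 = 7p ⇒ p = 1385, q = 366.
The new curves are qd = 7291 - 5p (demand) and qs = 5p - 2404 (supply).
Equate the new curves: 7291 - 5p = 5p - 2404, giving 9695 = 10p, p = 969.5, q = 2443.5.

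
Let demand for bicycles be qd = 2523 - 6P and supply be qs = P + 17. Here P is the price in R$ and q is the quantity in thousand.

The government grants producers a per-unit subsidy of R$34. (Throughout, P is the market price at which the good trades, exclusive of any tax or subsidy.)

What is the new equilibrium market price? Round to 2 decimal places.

353.14

Original equilibrium: 2523 - 6P = P + 17 gives 2506 = 7P, so P = 358 and q = 375.
Since sellers receive the price plus the subsidy, the effective supply curve becomes qs = P + 51.
Equate the new curves: 2523 - 6P = P + 51, giving 2472 = 7P, P = 2472/7 ≈ 353.1429, q = 2829/7 ≈ 404.1429.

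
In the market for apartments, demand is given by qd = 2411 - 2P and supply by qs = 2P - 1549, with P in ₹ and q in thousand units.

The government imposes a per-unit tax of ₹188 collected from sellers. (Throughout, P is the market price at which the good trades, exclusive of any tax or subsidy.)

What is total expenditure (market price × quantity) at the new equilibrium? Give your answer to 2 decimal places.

Solve the original market: 2411 - 2P = 2P - 1549, hence P = 990 and q = 431.
Since sellers keep the price net of the tax, the effective supply curve becomes qs = 2P - 1925.
Clearing the new market: 2411 - 2P = 2P - 1925, so P = 1084 and q = 243.
New expenditure = 1084 × 243 = 263412.00.

263412.00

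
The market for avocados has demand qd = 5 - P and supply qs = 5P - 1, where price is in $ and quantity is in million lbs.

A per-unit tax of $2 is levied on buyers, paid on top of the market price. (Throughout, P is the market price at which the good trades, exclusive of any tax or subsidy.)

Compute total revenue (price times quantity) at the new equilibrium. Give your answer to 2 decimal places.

Before the shock: 5 - P = 5P - 1 ⇒ 6 = 6P ⇒ P = 1, q = 4.
Since buyers pay the price plus the tax, the effective demand curve becomes qd = 3 - P.
New equilibrium: 3 - P = 5P - 1 ⇒ 4 = 6P ⇒ P = 2/3 ≈ 0.6667, q = 7/3 ≈ 2.3333.
New expenditure = 0.6667 × 2.3333 = 1.56.

1.56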